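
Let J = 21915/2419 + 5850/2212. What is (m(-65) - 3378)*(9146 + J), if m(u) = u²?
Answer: 2964578651089/382202 ≈ 7.7566e+6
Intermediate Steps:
J = 31313565/2675414 (J = 21915*(1/2419) + 5850*(1/2212) = 21915/2419 + 2925/1106 = 31313565/2675414 ≈ 11.704)
(m(-65) - 3378)*(9146 + J) = ((-65)² - 3378)*(9146 + 31313565/2675414) = (4225 - 3378)*(24500650009/2675414) = 847*(24500650009/2675414) = 2964578651089/382202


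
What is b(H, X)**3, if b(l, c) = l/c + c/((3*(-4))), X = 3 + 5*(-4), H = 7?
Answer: 8615125/8489664 ≈ 1.0148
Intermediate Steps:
X = -17 (X = 3 - 20 = -17)
b(l, c) = -c/12 + l/c (b(l, c) = l/c + c/(-12) = l/c + c*(-1/12) = l/c - c/12 = -c/12 + l/c)
b(H, X)**3 = (-1/12*(-17) + 7/(-17))**3 = (17/12 + 7*(-1/17))**3 = (17/12 - 7/17)**3 = (205/204)**3 = 8615125/8489664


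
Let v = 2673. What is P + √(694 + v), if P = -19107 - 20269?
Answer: -39376 + √3367 ≈ -39318.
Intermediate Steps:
P = -39376
P + √(694 + v) = -39376 + √(694 + 2673) = -39376 + √3367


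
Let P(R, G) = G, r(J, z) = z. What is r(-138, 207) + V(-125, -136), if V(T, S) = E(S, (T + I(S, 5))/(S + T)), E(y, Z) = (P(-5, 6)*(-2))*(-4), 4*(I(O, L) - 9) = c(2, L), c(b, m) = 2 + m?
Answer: 255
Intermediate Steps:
I(O, L) = 19/2 + L/4 (I(O, L) = 9 + (2 + L)/4 = 9 + (1/2 + L/4) = 19/2 + L/4)
E(y, Z) = 48 (E(y, Z) = (6*(-2))*(-4) = -12*(-4) = 48)
V(T, S) = 48
r(-138, 207) + V(-125, -136) = 207 + 48 = 255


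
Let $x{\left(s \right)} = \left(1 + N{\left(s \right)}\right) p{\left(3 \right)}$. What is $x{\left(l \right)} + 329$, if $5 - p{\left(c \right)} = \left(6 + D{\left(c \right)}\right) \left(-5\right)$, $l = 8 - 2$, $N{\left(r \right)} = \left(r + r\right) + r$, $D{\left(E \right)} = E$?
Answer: $1279$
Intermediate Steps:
$N{\left(r \right)} = 3 r$ ($N{\left(r \right)} = 2 r + r = 3 r$)
$l = 6$ ($l = 8 - 2 = 6$)
$p{\left(c \right)} = 35 + 5 c$ ($p{\left(c \right)} = 5 - \left(6 + c\right) \left(-5\right) = 5 - \left(-30 - 5 c\right) = 5 + \left(30 + 5 c\right) = 35 + 5 c$)
$x{\left(s \right)} = 50 + 150 s$ ($x{\left(s \right)} = \left(1 + 3 s\right) \left(35 + 5 \cdot 3\right) = \left(1 + 3 s\right) \left(35 + 15\right) = \left(1 + 3 s\right) 50 = 50 + 150 s$)
$x{\left(l \right)} + 329 = \left(50 + 150 \cdot 6\right) + 329 = \left(50 + 900\right) + 329 = 950 + 329 = 1279$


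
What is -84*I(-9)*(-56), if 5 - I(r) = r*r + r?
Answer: -315168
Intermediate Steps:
I(r) = 5 - r - r**2 (I(r) = 5 - (r*r + r) = 5 - (r**2 + r) = 5 - (r + r**2) = 5 + (-r - r**2) = 5 - r - r**2)
-84*I(-9)*(-56) = -84*(5 - 1*(-9) - 1*(-9)**2)*(-56) = -84*(5 + 9 - 1*81)*(-56) = -84*(5 + 9 - 81)*(-56) = -84*(-67)*(-56) = 5628*(-56) = -315168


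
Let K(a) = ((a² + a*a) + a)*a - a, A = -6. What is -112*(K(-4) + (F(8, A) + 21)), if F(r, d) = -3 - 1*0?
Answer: 10080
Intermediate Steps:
F(r, d) = -3 (F(r, d) = -3 + 0 = -3)
K(a) = -a + a*(a + 2*a²) (K(a) = ((a² + a²) + a)*a - a = (2*a² + a)*a - a = (a + 2*a²)*a - a = a*(a + 2*a²) - a = -a + a*(a + 2*a²))
-112*(K(-4) + (F(8, A) + 21)) = -112*(-4*(-1 - 4 + 2*(-4)²) + (-3 + 21)) = -112*(-4*(-1 - 4 + 2*16) + 18) = -112*(-4*(-1 - 4 + 32) + 18) = -112*(-4*27 + 18) = -112*(-108 + 18) = -112*(-90) = 10080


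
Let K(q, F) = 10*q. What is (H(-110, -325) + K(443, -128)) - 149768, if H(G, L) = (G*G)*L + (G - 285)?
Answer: -4078233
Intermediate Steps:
H(G, L) = -285 + G + L*G² (H(G, L) = G²*L + (-285 + G) = L*G² + (-285 + G) = -285 + G + L*G²)
(H(-110, -325) + K(443, -128)) - 149768 = ((-285 - 110 - 325*(-110)²) + 10*443) - 149768 = ((-285 - 110 - 325*12100) + 4430) - 149768 = ((-285 - 110 - 3932500) + 4430) - 149768 = (-3932895 + 4430) - 149768 = -3928465 - 149768 = -4078233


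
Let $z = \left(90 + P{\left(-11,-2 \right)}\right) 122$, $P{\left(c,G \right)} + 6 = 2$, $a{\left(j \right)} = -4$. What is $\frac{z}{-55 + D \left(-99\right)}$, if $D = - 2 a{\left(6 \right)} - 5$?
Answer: $- \frac{2623}{88} \approx -29.807$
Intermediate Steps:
$P{\left(c,G \right)} = -4$ ($P{\left(c,G \right)} = -6 + 2 = -4$)
$D = 3$ ($D = \left(-2\right) \left(-4\right) - 5 = 8 - 5 = 3$)
$z = 10492$ ($z = \left(90 - 4\right) 122 = 86 \cdot 122 = 10492$)
$\frac{z}{-55 + D \left(-99\right)} = \frac{10492}{-55 + 3 \left(-99\right)} = \frac{10492}{-55 - 297} = \frac{10492}{-352} = 10492 \left(- \frac{1}{352}\right) = - \frac{2623}{88}$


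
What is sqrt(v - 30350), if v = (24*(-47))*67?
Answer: I*sqrt(105926) ≈ 325.46*I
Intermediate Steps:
v = -75576 (v = -1128*67 = -75576)
sqrt(v - 30350) = sqrt(-75576 - 30350) = sqrt(-105926) = I*sqrt(105926)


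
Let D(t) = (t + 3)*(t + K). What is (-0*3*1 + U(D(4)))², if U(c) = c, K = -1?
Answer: 441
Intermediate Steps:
D(t) = (-1 + t)*(3 + t) (D(t) = (t + 3)*(t - 1) = (3 + t)*(-1 + t) = (-1 + t)*(3 + t))
(-0*3*1 + U(D(4)))² = (-0*3*1 + (-3 + 4² + 2*4))² = (-3*0*1 + (-3 + 16 + 8))² = (0*1 + 21)² = (0 + 21)² = 21² = 441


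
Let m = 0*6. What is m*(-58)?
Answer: 0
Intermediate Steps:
m = 0
m*(-58) = 0*(-58) = 0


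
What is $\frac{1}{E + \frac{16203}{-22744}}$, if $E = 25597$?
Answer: $\frac{22744}{582161965} \approx 3.9068 \cdot 10^{-5}$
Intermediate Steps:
$\frac{1}{E + \frac{16203}{-22744}} = \frac{1}{25597 + \frac{16203}{-22744}} = \frac{1}{25597 + 16203 \left(- \frac{1}{22744}\right)} = \frac{1}{25597 - \frac{16203}{22744}} = \frac{1}{\frac{582161965}{22744}} = \frac{22744}{582161965}$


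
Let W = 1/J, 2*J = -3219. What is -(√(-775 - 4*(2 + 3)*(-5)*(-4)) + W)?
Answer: 2/3219 - 5*I*√47 ≈ 0.00062131 - 34.278*I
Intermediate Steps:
J = -3219/2 (J = (½)*(-3219) = -3219/2 ≈ -1609.5)
W = -2/3219 (W = 1/(-3219/2) = -2/3219 ≈ -0.00062131)
-(√(-775 - 4*(2 + 3)*(-5)*(-4)) + W) = -(√(-775 - 4*(2 + 3)*(-5)*(-4)) - 2/3219) = -(√(-775 - 20*(-5)*(-4)) - 2/3219) = -(√(-775 - 4*(-25)*(-4)) - 2/3219) = -(√(-775 + 100*(-4)) - 2/3219) = -(√(-775 - 400) - 2/3219) = -(√(-1175) - 2/3219) = -(5*I*√47 - 2/3219) = -(-2/3219 + 5*I*√47) = 2/3219 - 5*I*√47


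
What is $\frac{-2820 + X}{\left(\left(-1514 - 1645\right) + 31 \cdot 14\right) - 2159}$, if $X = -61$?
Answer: $\frac{2881}{4884} \approx 0.58989$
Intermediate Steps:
$\frac{-2820 + X}{\left(\left(-1514 - 1645\right) + 31 \cdot 14\right) - 2159} = \frac{-2820 - 61}{\left(\left(-1514 - 1645\right) + 31 \cdot 14\right) - 2159} = - \frac{2881}{\left(-3159 + 434\right) - 2159} = - \frac{2881}{-2725 - 2159} = - \frac{2881}{-4884} = \left(-2881\right) \left(- \frac{1}{4884}\right) = \frac{2881}{4884}$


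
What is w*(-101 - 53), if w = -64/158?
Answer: 4928/79 ≈ 62.380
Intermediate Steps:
w = -32/79 (w = -64*1/158 = -32/79 ≈ -0.40506)
w*(-101 - 53) = -32*(-101 - 53)/79 = -32/79*(-154) = 4928/79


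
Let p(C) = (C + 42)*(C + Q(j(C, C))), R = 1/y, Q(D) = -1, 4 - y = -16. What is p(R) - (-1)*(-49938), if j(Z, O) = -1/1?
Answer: -19991179/400 ≈ -49978.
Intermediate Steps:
j(Z, O) = -1 (j(Z, O) = -1*1 = -1)
y = 20 (y = 4 - 1*(-16) = 4 + 16 = 20)
R = 1/20 ≈ 0.050000
p(C) = (-1 + C)*(42 + C) (p(C) = (C + 42)*(C - 1) = (42 + C)*(-1 + C) = (-1 + C)*(42 + C))
p(R) - (-1)*(-49938) = (-42 + (1/20)² + 41*(1/20)) - (-1)*(-49938) = (-42 + 1/400 + 41/20) - 1*49938 = -15979/400 - 49938 = -19991179/400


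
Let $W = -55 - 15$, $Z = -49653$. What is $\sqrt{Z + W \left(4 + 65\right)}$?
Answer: $i \sqrt{54483} \approx 233.42 i$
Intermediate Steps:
$W = -70$ ($W = -55 - 15 = -70$)
$\sqrt{Z + W \left(4 + 65\right)} = \sqrt{-49653 - 70 \left(4 + 65\right)} = \sqrt{-49653 - 4830} = \sqrt{-54483} = i \sqrt{54483}$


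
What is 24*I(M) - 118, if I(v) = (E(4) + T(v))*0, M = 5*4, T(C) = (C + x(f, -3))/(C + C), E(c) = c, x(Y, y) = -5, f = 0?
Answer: -118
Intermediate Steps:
T(C) = (-5 + C)/(2*C) (T(C) = (C - 5)/(C + C) = (-5 + C)/((2*C)) = (-5 + C)*(1/(2*C)) = (-5 + C)/(2*C))
M = 20
I(v) = 0 (I(v) = (4 + (-5 + v)/(2*v))*0 = 0)
24*I(M) - 118 = 24*0 - 118 = 0 - 118 = -118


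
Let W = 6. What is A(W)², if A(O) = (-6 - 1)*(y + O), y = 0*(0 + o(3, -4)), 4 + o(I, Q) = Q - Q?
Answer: 1764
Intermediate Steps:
o(I, Q) = -4 (o(I, Q) = -4 + (Q - Q) = -4 + 0 = -4)
y = 0 (y = 0*(0 - 4) = 0*(-4) = 0)
A(O) = -7*O (A(O) = (-6 - 1)*(0 + O) = -7*O)
A(W)² = (-7*6)² = (-42)² = 1764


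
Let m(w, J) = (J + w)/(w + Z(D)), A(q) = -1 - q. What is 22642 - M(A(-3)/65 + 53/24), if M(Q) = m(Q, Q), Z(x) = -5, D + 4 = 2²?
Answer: 97526080/4307 ≈ 22644.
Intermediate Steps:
D = 0 (D = -4 + 2² = -4 + 4 = 0)
m(w, J) = (J + w)/(-5 + w) (m(w, J) = (J + w)/(w - 5) = (J + w)/(-5 + w))
M(Q) = 2*Q/(-5 + Q) (M(Q) = (Q + Q)/(-5 + Q) = (2*Q)/(-5 + Q) = 2*Q/(-5 + Q))
22642 - M(A(-3)/65 + 53/24) = 22642 - 2*((-1 - 1*(-3))/65 + 53/24)/(-5 + ((-1 - 1*(-3))/65 + 53/24)) = 22642 - 2*((-1 + 3)*(1/65) + 53*(1/24))/(-5 + ((-1 + 3)*(1/65) + 53*(1/24))) = 22642 - 2*(2*(1/65) + 53/24)/(-5 + (2*(1/65) + 53/24)) = 22642 - 2*(2/65 + 53/24)/(-5 + (2/65 + 53/24)) = 22642 - 2*3493/(1560*(-5 + 3493/1560)) = 22642 - 2*3493/(1560*(-4307/1560)) = 22642 - 2*3493*(-1560)/(1560*4307) = 22642 - 1*(-6986/4307) = 22642 + 6986/4307 = 97526080/4307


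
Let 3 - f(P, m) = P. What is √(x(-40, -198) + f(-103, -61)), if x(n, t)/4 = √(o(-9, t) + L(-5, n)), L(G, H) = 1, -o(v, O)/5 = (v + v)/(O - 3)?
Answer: √(475834 + 268*√2479)/67 ≈ 10.439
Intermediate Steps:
o(v, O) = -10*v/(-3 + O) (o(v, O) = -5*(v + v)/(O - 3) = -5*2*v/(-3 + O) = -10*v/(-3 + O))
f(P, m) = 3 - P
x(n, t) = 4*√(1 + 90/(-3 + t)) (x(n, t) = 4*√(-10*(-9)/(-3 + t) + 1) = 4*√(90/(-3 + t) + 1) = 4*√(1 + 90/(-3 + t)))
√(x(-40, -198) + f(-103, -61)) = √(4*√((87 - 198)/(-3 - 198)) + (3 - 1*(-103))) = √(4*√(-111/(-201)) + (3 + 103)) = √(4*√(-1/201*(-111)) + 106) = √(4*√(37/67) + 106) = √(4*(√2479/67) + 106) = √(4*√2479/67 + 106) = √(106 + 4*√2479/67)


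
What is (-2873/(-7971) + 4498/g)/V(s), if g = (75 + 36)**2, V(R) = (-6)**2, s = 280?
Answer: 23750597/1178528292 ≈ 0.020153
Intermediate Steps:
V(R) = 36
g = 12321 (g = 111**2 = 12321)
(-2873/(-7971) + 4498/g)/V(s) = (-2873/(-7971) + 4498/12321)/36 = (-2873*(-1/7971) + 4498*(1/12321))*(1/36) = (2873/7971 + 4498/12321)*(1/36) = (23750597/32736897)*(1/36) = 23750597/1178528292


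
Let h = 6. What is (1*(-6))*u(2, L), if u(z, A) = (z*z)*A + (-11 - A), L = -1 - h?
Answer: 192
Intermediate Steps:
L = -7 (L = -1 - 1*6 = -1 - 6 = -7)
u(z, A) = -11 - A + A*z² (u(z, A) = z²*A + (-11 - A) = A*z² + (-11 - A) = -11 - A + A*z²)
(1*(-6))*u(2, L) = (1*(-6))*(-11 - 1*(-7) - 7*2²) = -6*(-11 + 7 - 7*4) = -6*(-11 + 7 - 28) = -6*(-32) = 192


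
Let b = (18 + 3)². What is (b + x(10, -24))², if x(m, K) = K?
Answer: 173889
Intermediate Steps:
b = 441 (b = 21² = 441)
(b + x(10, -24))² = (441 - 24)² = 417² = 173889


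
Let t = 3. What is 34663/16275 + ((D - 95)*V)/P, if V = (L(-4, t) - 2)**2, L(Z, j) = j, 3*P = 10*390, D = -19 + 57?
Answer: 1765369/846300 ≈ 2.0860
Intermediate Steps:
D = 38
P = 1300 (P = (10*390)/3 = (1/3)*3900 = 1300)
V = 1 (V = (3 - 2)**2 = 1**2 = 1)
34663/16275 + ((D - 95)*V)/P = 34663/16275 + ((38 - 95)*1)/1300 = 34663*(1/16275) - 57*1*(1/1300) = 34663/16275 - 57*1/1300 = 34663/16275 - 57/1300 = 1765369/846300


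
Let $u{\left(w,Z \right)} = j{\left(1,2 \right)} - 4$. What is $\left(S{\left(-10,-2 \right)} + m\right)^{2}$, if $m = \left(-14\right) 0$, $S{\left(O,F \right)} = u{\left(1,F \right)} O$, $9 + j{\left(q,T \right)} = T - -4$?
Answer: $4900$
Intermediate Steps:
$j{\left(q,T \right)} = -5 + T$ ($j{\left(q,T \right)} = -9 + \left(T - -4\right) = -9 + \left(T + 4\right) = -9 + \left(4 + T\right) = -5 + T$)
$u{\left(w,Z \right)} = -7$ ($u{\left(w,Z \right)} = \left(-5 + 2\right) - 4 = -3 - 4 = -7$)
$S{\left(O,F \right)} = - 7 O$
$m = 0$
$\left(S{\left(-10,-2 \right)} + m\right)^{2} = \left(\left(-7\right) \left(-10\right) + 0\right)^{2} = \left(70 + 0\right)^{2} = 70^{2} = 4900$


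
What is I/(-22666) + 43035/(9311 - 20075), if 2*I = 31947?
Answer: -47807086/10165701 ≈ -4.7028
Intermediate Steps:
I = 31947/2 (I = (1/2)*31947 = 31947/2 ≈ 15974.)
I/(-22666) + 43035/(9311 - 20075) = (31947/2)/(-22666) + 43035/(9311 - 20075) = (31947/2)*(-1/22666) + 43035/(-10764) = -31947/45332 + 43035*(-1/10764) = -31947/45332 - 14345/3588 = -47807086/10165701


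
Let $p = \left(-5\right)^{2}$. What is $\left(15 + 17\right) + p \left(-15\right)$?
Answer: $-343$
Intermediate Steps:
$p = 25$
$\left(15 + 17\right) + p \left(-15\right) = \left(15 + 17\right) + 25 \left(-15\right) = 32 - 375 = -343$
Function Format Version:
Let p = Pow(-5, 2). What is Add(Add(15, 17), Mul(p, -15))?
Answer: -343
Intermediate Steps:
p = 25
Add(Add(15, 17), Mul(p, -15)) = Add(Add(15, 17), Mul(25, -15)) = Add(32, -375) = -343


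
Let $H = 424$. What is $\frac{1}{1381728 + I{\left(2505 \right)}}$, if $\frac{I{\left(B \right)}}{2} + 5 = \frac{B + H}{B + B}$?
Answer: $\frac{2505}{3461206519} \approx 7.2374 \cdot 10^{-7}$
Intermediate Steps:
$I{\left(B \right)} = -10 + \frac{424 + B}{B}$ ($I{\left(B \right)} = -10 + 2 \frac{B + 424}{B + B} = -10 + 2 \frac{424 + B}{2 B} = -10 + \frac{424 + B}{B}$)
$\frac{1}{1381728 + I{\left(2505 \right)}} = \frac{1}{1381728 - \left(9 - \frac{424}{2505}\right)} = \frac{1}{1381728 + \left(-9 + 424 \cdot \frac{1}{2505}\right)} = \frac{1}{1381728 + \left(-9 + \frac{424}{2505}\right)} = \frac{1}{1381728 - \frac{22121}{2505}} = \frac{1}{\frac{3461206519}{2505}} = \frac{2505}{3461206519}$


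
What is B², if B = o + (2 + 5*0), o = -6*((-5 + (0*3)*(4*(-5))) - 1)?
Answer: 1444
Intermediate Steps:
o = 36 (o = -6*((-5 + 0*(-20)) - 1) = -6*((-5 + 0) - 1) = -6*(-5 - 1) = -6*(-6) = 36)
B = 38 (B = 36 + (2 + 5*0) = 36 + (2 + 0) = 36 + 2 = 38)
B² = 38² = 1444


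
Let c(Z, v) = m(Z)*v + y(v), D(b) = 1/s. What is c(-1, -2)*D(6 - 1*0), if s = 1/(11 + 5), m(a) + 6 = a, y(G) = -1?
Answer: 208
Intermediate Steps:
m(a) = -6 + a
s = 1/16 ≈ 0.062500
D(b) = 16 (D(b) = 1/(1/16) = 16)
c(Z, v) = -1 + v*(-6 + Z) (c(Z, v) = (-6 + Z)*v - 1 = v*(-6 + Z) - 1 = -1 + v*(-6 + Z))
c(-1, -2)*D(6 - 1*0) = (-1 - 2*(-6 - 1))*16 = (-1 - 2*(-7))*16 = (-1 + 14)*16 = 13*16 = 208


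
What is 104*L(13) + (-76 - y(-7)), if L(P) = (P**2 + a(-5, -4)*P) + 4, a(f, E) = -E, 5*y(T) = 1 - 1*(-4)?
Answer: 23323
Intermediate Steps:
y(T) = 1 (y(T) = (1 - 1*(-4))/5 = (1 + 4)/5 = (1/5)*5 = 1)
L(P) = 4 + P**2 + 4*P (L(P) = (P**2 + (-1*(-4))*P) + 4 = (P**2 + 4*P) + 4 = 4 + P**2 + 4*P)
104*L(13) + (-76 - y(-7)) = 104*(4 + 13**2 + 4*13) + (-76 - 1*1) = 104*(4 + 169 + 52) + (-76 - 1) = 104*225 - 77 = 23400 - 77 = 23323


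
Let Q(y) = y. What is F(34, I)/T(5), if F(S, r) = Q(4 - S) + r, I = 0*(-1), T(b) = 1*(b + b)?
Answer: -3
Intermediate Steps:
T(b) = 2*b (T(b) = 1*(2*b) = 2*b)
I = 0
F(S, r) = 4 + r - S (F(S, r) = (4 - S) + r = 4 + r - S)
F(34, I)/T(5) = (4 + 0 - 1*34)/((2*5)) = (4 + 0 - 34)/10 = -30*1/10 = -3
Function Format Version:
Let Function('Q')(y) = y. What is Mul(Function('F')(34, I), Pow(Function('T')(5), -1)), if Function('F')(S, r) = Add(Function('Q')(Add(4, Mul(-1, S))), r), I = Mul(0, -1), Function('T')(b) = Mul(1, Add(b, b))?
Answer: -3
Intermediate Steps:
Function('T')(b) = Mul(2, b) (Function('T')(b) = Mul(1, Mul(2, b)) = Mul(2, b))
I = 0
Function('F')(S, r) = Add(4, r, Mul(-1, S)) (Function('F')(S, r) = Add(Add(4, Mul(-1, S)), r) = Add(4, r, Mul(-1, S)))
Mul(Function('F')(34, I), Pow(Function('T')(5), -1)) = Mul(Add(4, 0, Mul(-1, 34)), Pow(Mul(2, 5), -1)) = Mul(Add(4, 0, -34), Pow(10, -1)) = Mul(-30, Rational(1, 10)) = -3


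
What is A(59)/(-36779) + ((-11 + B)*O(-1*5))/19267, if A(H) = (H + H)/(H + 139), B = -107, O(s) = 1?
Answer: -430789031/70153478307 ≈ -0.0061407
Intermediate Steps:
A(H) = 2*H/(139 + H) (A(H) = (2*H)/(139 + H) = 2*H/(139 + H))
A(59)/(-36779) + ((-11 + B)*O(-1*5))/19267 = (2*59/(139 + 59))/(-36779) + ((-11 - 107)*1)/19267 = (2*59/198)*(-1/36779) - 118*1*(1/19267) = (2*59*(1/198))*(-1/36779) - 118*1/19267 = (59/99)*(-1/36779) - 118/19267 = -59/3641121 - 118/19267 = -430789031/70153478307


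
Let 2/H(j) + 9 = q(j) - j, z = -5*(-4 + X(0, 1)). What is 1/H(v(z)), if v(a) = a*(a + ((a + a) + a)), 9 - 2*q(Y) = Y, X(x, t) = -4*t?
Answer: -19209/4 ≈ -4802.3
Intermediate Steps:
q(Y) = 9/2 - Y/2
z = 40 (z = -5*(-4 - 4*1) = -5*(-4 - 4) = -5*(-8) = 40)
v(a) = 4*a² (v(a) = a*(a + (2*a + a)) = a*(a + 3*a) = a*(4*a) = 4*a²)
H(j) = 2/(-9/2 - 3*j/2) (H(j) = 2/(-9 + ((9/2 - j/2) - j)) = 2/(-9 + (9/2 - 3*j/2)) = 2/(-9/2 - 3*j/2))
1/H(v(z)) = 1/(-4/(9 + 3*(4*40²))) = 1/(-4/(9 + 3*(4*1600))) = 1/(-4/(9 + 3*6400)) = 1/(-4/(9 + 19200)) = 1/(-4/19209) = -19209/4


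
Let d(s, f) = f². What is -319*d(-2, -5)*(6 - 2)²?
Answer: -127600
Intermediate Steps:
-319*d(-2, -5)*(6 - 2)² = -319*(-5)²*(6 - 2)² = -7975*4² = -7975*16 = -319*400 = -127600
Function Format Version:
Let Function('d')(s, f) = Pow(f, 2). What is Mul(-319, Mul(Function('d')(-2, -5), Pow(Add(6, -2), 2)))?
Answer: -127600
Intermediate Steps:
Mul(-319, Mul(Function('d')(-2, -5), Pow(Add(6, -2), 2))) = Mul(-319, Mul(Pow(-5, 2), Pow(Add(6, -2), 2))) = Mul(-319, Mul(25, Pow(4, 2))) = Mul(-319, Mul(25, 16)) = Mul(-319, 400) = -127600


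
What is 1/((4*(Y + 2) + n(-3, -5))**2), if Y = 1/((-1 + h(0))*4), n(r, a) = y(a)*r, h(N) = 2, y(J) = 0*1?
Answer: 1/81 ≈ 0.012346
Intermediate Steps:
y(J) = 0
n(r, a) = 0 (n(r, a) = 0*r = 0)
Y = 1/4 (Y = 1/((-1 + 2)*4) = (1/4)/1 = 1*(1/4) = 1/4 ≈ 0.25000)
1/((4*(Y + 2) + n(-3, -5))**2) = 1/((4*(1/4 + 2) + 0)**2) = 1/((4*(9/4) + 0)**2) = 1/((9 + 0)**2) = 1/(9**2) = 1/81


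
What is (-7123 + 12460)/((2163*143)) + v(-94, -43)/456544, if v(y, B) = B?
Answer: 73432577/4279186912 ≈ 0.017160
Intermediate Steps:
(-7123 + 12460)/((2163*143)) + v(-94, -43)/456544 = (-7123 + 12460)/((2163*143)) - 43/456544 = 5337/309309 - 43*1/456544 = 5337*(1/309309) - 43/456544 = 1779/103103 - 43/456544 = 73432577/4279186912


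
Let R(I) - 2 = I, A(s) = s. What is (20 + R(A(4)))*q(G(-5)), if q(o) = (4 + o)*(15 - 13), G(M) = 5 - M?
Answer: 728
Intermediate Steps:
R(I) = 2 + I
q(o) = 8 + 2*o (q(o) = (4 + o)*2 = 8 + 2*o)
(20 + R(A(4)))*q(G(-5)) = (20 + (2 + 4))*(8 + 2*(5 - 1*(-5))) = (20 + 6)*(8 + 2*(5 + 5)) = 26*(8 + 2*10) = 26*(8 + 20) = 26*28 = 728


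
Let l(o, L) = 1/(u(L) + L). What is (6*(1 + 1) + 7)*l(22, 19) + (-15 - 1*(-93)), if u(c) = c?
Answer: 157/2 ≈ 78.500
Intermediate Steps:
l(o, L) = 1/(2*L) (l(o, L) = 1/(L + L) = 1/(2*L))
(6*(1 + 1) + 7)*l(22, 19) + (-15 - 1*(-93)) = (6*(1 + 1) + 7)*((½)/19) + (-15 - 1*(-93)) = (6*2 + 7)*((½)*(1/19)) + (-15 + 93) = (12 + 7)*(1/38) + 78 = 19*(1/38) + 78 = ½ + 78 = 157/2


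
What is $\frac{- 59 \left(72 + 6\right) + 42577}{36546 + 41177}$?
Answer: $\frac{37975}{77723} \approx 0.48859$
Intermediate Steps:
$\frac{- 59 \left(72 + 6\right) + 42577}{36546 + 41177} = \frac{\left(-59\right) 78 + 42577}{77723} = \left(-4602 + 42577\right) \frac{1}{77723} = 37975 \cdot \frac{1}{77723} = \frac{37975}{77723}$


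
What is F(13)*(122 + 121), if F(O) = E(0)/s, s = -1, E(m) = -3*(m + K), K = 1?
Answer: 729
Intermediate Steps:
E(m) = -3 - 3*m (E(m) = -3*(m + 1) = -3*(1 + m) = -3 - 3*m)
F(O) = 3 (F(O) = (-3 - 3*0)/(-1) = (-3 + 0)*(-1) = -3*(-1) = 3)
F(13)*(122 + 121) = 3*(122 + 121) = 3*243 = 729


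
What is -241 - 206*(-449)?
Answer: 92253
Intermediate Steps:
-241 - 206*(-449) = -241 + 92494 = 92253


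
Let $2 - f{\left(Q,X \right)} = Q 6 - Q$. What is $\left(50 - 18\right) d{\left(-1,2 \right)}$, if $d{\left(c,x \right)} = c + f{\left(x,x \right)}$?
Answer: $-288$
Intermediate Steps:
$f{\left(Q,X \right)} = 2 - 5 Q$ ($f{\left(Q,X \right)} = 2 - \left(Q 6 - Q\right) = 2 - \left(6 Q - Q\right) = 2 - 5 Q$)
$d{\left(c,x \right)} = 2 + c - 5 x$ ($d{\left(c,x \right)} = c - \left(-2 + 5 x\right) = 2 + c - 5 x$)
$\left(50 - 18\right) d{\left(-1,2 \right)} = \left(50 - 18\right) \left(2 - 1 - 10\right) = 32 \left(2 - 1 - 10\right) = 32 \left(-9\right) = -288$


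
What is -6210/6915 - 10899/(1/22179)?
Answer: -111437032995/461 ≈ -2.4173e+8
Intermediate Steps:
-6210/6915 - 10899/(1/22179) = -6210*1/6915 - 10899/1/22179 = -414/461 - 10899*22179 = -414/461 - 241728921 = -111437032995/461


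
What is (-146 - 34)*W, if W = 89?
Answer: -16020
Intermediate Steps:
(-146 - 34)*W = (-146 - 34)*89 = -180*89 = -16020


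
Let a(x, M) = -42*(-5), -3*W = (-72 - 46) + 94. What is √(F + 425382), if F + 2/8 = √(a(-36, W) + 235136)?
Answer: √(1701527 + 4*√235346)/2 ≈ 652.58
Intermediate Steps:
W = 8 (W = -((-72 - 46) + 94)/3 = -(-118 + 94)/3 = -⅓*(-24) = 8)
a(x, M) = 210
F = -¼ + √235346 (F = -¼ + √(210 + 235136) = -¼ + √235346 ≈ 484.87)
√(F + 425382) = √((-¼ + √235346) + 425382) = √(1701527/4 + √235346)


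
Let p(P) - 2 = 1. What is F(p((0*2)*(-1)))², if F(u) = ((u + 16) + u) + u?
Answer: 625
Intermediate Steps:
p(P) = 3 (p(P) = 2 + 1 = 3)
F(u) = 16 + 3*u (F(u) = ((16 + u) + u) + u = (16 + 2*u) + u = 16 + 3*u)
F(p((0*2)*(-1)))² = (16 + 3*3)² = (16 + 9)² = 25² = 625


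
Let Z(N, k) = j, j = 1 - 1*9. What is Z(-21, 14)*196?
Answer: -1568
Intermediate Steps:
j = -8 (j = 1 - 9 = -8)
Z(N, k) = -8
Z(-21, 14)*196 = -8*196 = -1568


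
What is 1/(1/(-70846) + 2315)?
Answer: 70846/164008489 ≈ 0.00043197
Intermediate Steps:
1/(1/(-70846) + 2315) = 1/(-1/70846 + 2315) = 1/(164008489/70846) = 70846/164008489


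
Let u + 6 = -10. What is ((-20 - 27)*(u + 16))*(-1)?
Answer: 0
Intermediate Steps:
u = -16 (u = -6 - 10 = -16)
((-20 - 27)*(u + 16))*(-1) = ((-20 - 27)*(-16 + 16))*(-1) = -47*0*(-1) = 0*(-1) = 0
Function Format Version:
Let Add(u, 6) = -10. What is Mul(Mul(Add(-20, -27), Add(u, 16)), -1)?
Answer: 0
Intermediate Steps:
u = -16 (u = Add(-6, -10) = -16)
Mul(Mul(Add(-20, -27), Add(u, 16)), -1) = Mul(Mul(Add(-20, -27), Add(-16, 16)), -1) = Mul(Mul(-47, 0), -1) = Mul(0, -1) = 0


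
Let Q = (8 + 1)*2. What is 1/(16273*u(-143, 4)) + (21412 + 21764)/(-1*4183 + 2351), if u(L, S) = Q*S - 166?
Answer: -8255586043/350292598 ≈ -23.568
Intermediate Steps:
Q = 18 (Q = 9*2 = 18)
u(L, S) = -166 + 18*S (u(L, S) = 18*S - 166 = -166 + 18*S)
1/(16273*u(-143, 4)) + (21412 + 21764)/(-1*4183 + 2351) = 1/(16273*(-166 + 18*4)) + (21412 + 21764)/(-1*4183 + 2351) = 1/(16273*(-166 + 72)) + 43176/(-4183 + 2351) = (1/16273)/(-94) + 43176/(-1832) = (1/16273)*(-1/94) + 43176*(-1/1832) = -1/1529662 - 5397/229 = -8255586043/350292598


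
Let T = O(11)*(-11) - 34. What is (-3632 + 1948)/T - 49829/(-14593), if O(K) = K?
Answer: 32298107/2261915 ≈ 14.279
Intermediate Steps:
T = -155 (T = 11*(-11) - 34 = -121 - 34 = -155)
(-3632 + 1948)/T - 49829/(-14593) = (-3632 + 1948)/(-155) - 49829/(-14593) = -1684*(-1/155) - 49829*(-1/14593) = 1684/155 + 49829/14593 = 32298107/2261915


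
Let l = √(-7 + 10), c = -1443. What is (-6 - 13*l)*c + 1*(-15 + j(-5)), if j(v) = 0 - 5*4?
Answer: 8623 + 18759*√3 ≈ 41115.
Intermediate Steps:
j(v) = -20 (j(v) = 0 - 20 = -20)
l = √3 ≈ 1.7320
(-6 - 13*l)*c + 1*(-15 + j(-5)) = (-6 - 13*√3)*(-1443) + 1*(-15 - 20) = (8658 + 18759*√3) + 1*(-35) = (8658 + 18759*√3) - 35 = 8623 + 18759*√3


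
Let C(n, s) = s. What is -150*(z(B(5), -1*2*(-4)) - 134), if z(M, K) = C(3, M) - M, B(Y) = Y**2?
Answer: 20100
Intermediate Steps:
z(M, K) = 0 (z(M, K) = M - M = 0)
-150*(z(B(5), -1*2*(-4)) - 134) = -150*(0 - 134) = -150*(-134) = 20100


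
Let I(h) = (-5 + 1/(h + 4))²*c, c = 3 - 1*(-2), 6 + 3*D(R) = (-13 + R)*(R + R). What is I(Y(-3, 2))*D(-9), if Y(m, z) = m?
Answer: 10400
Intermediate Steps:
D(R) = -2 + 2*R*(-13 + R)/3 (D(R) = -2 + ((-13 + R)*(R + R))/3 = -2 + ((-13 + R)*(2*R))/3 = -2 + (2*R*(-13 + R))/3 = -2 + 2*R*(-13 + R)/3)
c = 5 (c = 3 + 2 = 5)
I(h) = 5*(-5 + 1/(4 + h))² (I(h) = (-5 + 1/(h + 4))²*5 = (-5 + 1/(4 + h))²*5 = 5*(-5 + 1/(4 + h))²)
I(Y(-3, 2))*D(-9) = (5*(19 + 5*(-3))²/(4 - 3)²)*(-2 - 26/3*(-9) + (⅔)*(-9)²) = (5*(19 - 15)²/1²)*(-2 + 78 + (⅔)*81) = (5*1*4²)*(-2 + 78 + 54) = (5*1*16)*130 = 80*130 = 10400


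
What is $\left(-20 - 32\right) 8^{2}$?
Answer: $-3328$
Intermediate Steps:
$\left(-20 - 32\right) 8^{2} = \left(-52\right) 64 = -3328$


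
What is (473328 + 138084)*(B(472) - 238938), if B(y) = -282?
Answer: -146261978640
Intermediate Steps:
(473328 + 138084)*(B(472) - 238938) = (473328 + 138084)*(-282 - 238938) = 611412*(-239220) = -146261978640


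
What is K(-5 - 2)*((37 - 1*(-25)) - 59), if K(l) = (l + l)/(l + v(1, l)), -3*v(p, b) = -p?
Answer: 63/10 ≈ 6.3000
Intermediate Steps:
v(p, b) = p/3 (v(p, b) = -(-1)*p/3 = p/3)
K(l) = 2*l/(⅓ + l) (K(l) = (l + l)/(l + (⅓)*1) = (2*l)/(l + ⅓) = (2*l)/(⅓ + l) = 2*l/(⅓ + l))
K(-5 - 2)*((37 - 1*(-25)) - 59) = (6*(-5 - 2)/(1 + 3*(-5 - 2)))*((37 - 1*(-25)) - 59) = (6*(-7)/(1 + 3*(-7)))*((37 + 25) - 59) = (6*(-7)/(1 - 21))*(62 - 59) = (6*(-7)/(-20))*3 = (6*(-7)*(-1/20))*3 = (21/10)*3 = 63/10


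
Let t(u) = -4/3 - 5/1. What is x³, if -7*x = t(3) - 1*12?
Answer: 166375/9261 ≈ 17.965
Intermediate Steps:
t(u) = -19/3 (t(u) = -4*⅓ - 5*1 = -4/3 - 5 = -19/3)
x = 55/21 (x = -(-19/3 - 1*12)/7 = -(-19/3 - 12)/7 = -⅐*(-55/3) = 55/21 ≈ 2.6190)
x³ = (55/21)³ = 166375/9261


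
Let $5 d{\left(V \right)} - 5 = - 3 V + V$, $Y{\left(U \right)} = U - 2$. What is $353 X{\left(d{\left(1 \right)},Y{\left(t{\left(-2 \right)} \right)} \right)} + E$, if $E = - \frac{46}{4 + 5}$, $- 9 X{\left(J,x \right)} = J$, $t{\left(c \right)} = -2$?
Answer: $- \frac{1289}{45} \approx -28.644$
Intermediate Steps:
$Y{\left(U \right)} = -2 + U$
$d{\left(V \right)} = 1 - \frac{2 V}{5}$ ($d{\left(V \right)} = 1 + \frac{- 3 V + V}{5} = 1 + \frac{\left(-2\right) V}{5} = 1 - \frac{2 V}{5}$)
$X{\left(J,x \right)} = - \frac{J}{9}$
$E = - \frac{46}{9} \approx -5.1111$
$353 X{\left(d{\left(1 \right)},Y{\left(t{\left(-2 \right)} \right)} \right)} + E = 353 \left(- \frac{1 - \frac{2}{5}}{9}\right) - \frac{46}{9} = 353 \left(\left(- \frac{1}{9}\right) \frac{3}{5}\right) - \frac{46}{9} = 353 \left(- \frac{1}{15}\right) - \frac{46}{9} = - \frac{353}{15} - \frac{46}{9} = - \frac{1289}{45}$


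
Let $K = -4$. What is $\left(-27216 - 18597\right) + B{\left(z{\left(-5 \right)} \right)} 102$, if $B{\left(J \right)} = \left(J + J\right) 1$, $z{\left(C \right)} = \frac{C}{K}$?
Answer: $-45558$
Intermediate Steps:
$z{\left(C \right)} = - \frac{C}{4}$ ($z{\left(C \right)} = \frac{C}{-4} = C \left(- \frac{1}{4}\right) = - \frac{C}{4}$)
$B{\left(J \right)} = 2 J$ ($B{\left(J \right)} = 2 J 1 = 2 J$)
$\left(-27216 - 18597\right) + B{\left(z{\left(-5 \right)} \right)} 102 = \left(-27216 - 18597\right) + 2 \left(\left(- \frac{1}{4}\right) \left(-5\right)\right) 102 = -45813 + 2 \cdot \frac{5}{4} \cdot 102 = -45813 + \frac{5}{2} \cdot 102 = -45813 + 255 = -45558$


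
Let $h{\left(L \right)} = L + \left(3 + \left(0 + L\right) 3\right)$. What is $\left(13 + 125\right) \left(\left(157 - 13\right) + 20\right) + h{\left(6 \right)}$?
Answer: $22659$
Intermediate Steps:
$h{\left(L \right)} = 3 + 4 L$ ($h{\left(L \right)} = L + \left(3 + L 3\right) = L + \left(3 + 3 L\right) = 3 + 4 L$)
$\left(13 + 125\right) \left(\left(157 - 13\right) + 20\right) + h{\left(6 \right)} = \left(13 + 125\right) \left(\left(157 - 13\right) + 20\right) + \left(3 + 4 \cdot 6\right) = 138 \left(144 + 20\right) + \left(3 + 24\right) = 138 \cdot 164 + 27 = 22632 + 27 = 22659$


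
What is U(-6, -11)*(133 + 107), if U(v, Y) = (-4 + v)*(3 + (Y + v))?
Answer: 33600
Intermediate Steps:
U(v, Y) = (-4 + v)*(3 + Y + v)
U(-6, -11)*(133 + 107) = (-12 + (-6)² - 1*(-6) - 4*(-11) - 11*(-6))*(133 + 107) = (-12 + 36 + 6 + 44 + 66)*240 = 140*240 = 33600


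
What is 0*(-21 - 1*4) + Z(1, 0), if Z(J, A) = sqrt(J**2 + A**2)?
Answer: 1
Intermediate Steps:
Z(J, A) = sqrt(A**2 + J**2)
0*(-21 - 1*4) + Z(1, 0) = 0*(-21 - 1*4) + sqrt(0**2 + 1**2) = 0*(-21 - 4) + sqrt(0 + 1) = 0*(-25) + sqrt(1) = 0 + 1 = 1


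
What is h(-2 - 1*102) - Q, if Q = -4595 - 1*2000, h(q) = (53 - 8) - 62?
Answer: 6578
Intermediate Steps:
h(q) = -17 (h(q) = 45 - 62 = -17)
Q = -6595 (Q = -4595 - 2000 = -6595)
h(-2 - 1*102) - Q = -17 - 1*(-6595) = -17 + 6595 = 6578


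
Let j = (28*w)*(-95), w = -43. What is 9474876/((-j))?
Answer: -2368719/28595 ≈ -82.837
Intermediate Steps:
j = 114380 (j = (28*(-43))*(-95) = -1204*(-95) = 114380)
9474876/((-j)) = 9474876/((-1*114380)) = 9474876/(-114380) = 9474876*(-1/114380) = -2368719/28595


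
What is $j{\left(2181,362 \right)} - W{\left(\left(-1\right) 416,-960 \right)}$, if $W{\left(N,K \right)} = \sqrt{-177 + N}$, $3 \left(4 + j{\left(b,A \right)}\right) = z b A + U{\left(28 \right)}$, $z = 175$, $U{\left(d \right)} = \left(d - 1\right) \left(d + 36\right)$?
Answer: $46056022 - i \sqrt{593} \approx 4.6056 \cdot 10^{7} - 24.352 i$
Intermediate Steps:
$U{\left(d \right)} = \left(-1 + d\right) \left(36 + d\right)$
$j{\left(b,A \right)} = 572 + \frac{175 A b}{3}$ ($j{\left(b,A \right)} = -4 + \frac{175 b A + \left(-36 + 28^{2} + 35 \cdot 28\right)}{3} = -4 + \frac{175 A b + \left(-36 + 784 + 980\right)}{3} = -4 + \frac{175 A b + 1728}{3} = -4 + \frac{1728 + 175 A b}{3} = -4 + \left(576 + \frac{175 A b}{3}\right) = 572 + \frac{175 A b}{3}$)
$j{\left(2181,362 \right)} - W{\left(\left(-1\right) 416,-960 \right)} = \left(572 + \frac{175}{3} \cdot 362 \cdot 2181\right) - \sqrt{-177 - 416} = \left(572 + 46055450\right) - \sqrt{-177 - 416} = 46056022 - \sqrt{-593} = 46056022 - i \sqrt{593}$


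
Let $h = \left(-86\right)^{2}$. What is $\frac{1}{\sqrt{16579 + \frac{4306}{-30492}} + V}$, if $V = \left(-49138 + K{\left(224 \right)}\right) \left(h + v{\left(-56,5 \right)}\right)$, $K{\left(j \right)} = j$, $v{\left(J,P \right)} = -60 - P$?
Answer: $- \frac{5467040789364}{1960418141975986791095} - \frac{33 \sqrt{3538657934}}{1960418141975986791095} \approx -2.7887 \cdot 10^{-9}$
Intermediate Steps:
$h = 7396$
$V = -358588534$ ($V = \left(-49138 + 224\right) \left(7396 - 65\right) = - 48914 \left(7396 - 65\right) = \left(-48914\right) 7331 = -358588534$)
$\frac{1}{\sqrt{16579 + \frac{4306}{-30492}} + V} = \frac{1}{\sqrt{16579 + \frac{4306}{-30492}} - 358588534} = \frac{1}{\sqrt{16579 + 4306 \left(- \frac{1}{30492}\right)} - 358588534} = \frac{1}{\sqrt{16579 - \frac{2153}{15246}} - 358588534} = \frac{1}{\sqrt{\frac{252761281}{15246}} - 358588534} = \frac{1}{\frac{\sqrt{3538657934}}{462} - 358588534} = \frac{1}{-358588534 + \frac{\sqrt{3538657934}}{462}}$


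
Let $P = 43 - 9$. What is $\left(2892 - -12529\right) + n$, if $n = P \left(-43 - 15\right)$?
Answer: $13449$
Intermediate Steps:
$P = 34$ ($P = 43 - 9 = 34$)
$n = -1972$ ($n = 34 \left(-43 - 15\right) = 34 \left(-58\right) = -1972$)
$\left(2892 - -12529\right) + n = \left(2892 - -12529\right) - 1972 = \left(2892 + 12529\right) - 1972 = 15421 - 1972 = 13449$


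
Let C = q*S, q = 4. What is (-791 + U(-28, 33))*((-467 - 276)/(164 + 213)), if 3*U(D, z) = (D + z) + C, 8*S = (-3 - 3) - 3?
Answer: 271195/174 ≈ 1558.6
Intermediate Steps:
S = -9/8 (S = ((-3 - 3) - 3)/8 = (-6 - 3)/8 = (⅛)*(-9) = -9/8 ≈ -1.1250)
C = -9/2 (C = 4*(-9/8) = -9/2 ≈ -4.5000)
U(D, z) = -3/2 + D/3 + z/3 (U(D, z) = ((D + z) - 9/2)/3 = (-9/2 + D + z)/3 = -3/2 + D/3 + z/3)
(-791 + U(-28, 33))*((-467 - 276)/(164 + 213)) = (-791 + (-3/2 + (⅓)*(-28) + (⅓)*33))*((-467 - 276)/(164 + 213)) = (-791 + (-3/2 - 28/3 + 11))*(-743/377) = (-791 + ⅙)*(-743*1/377) = -4745/6*(-743/377) = 271195/174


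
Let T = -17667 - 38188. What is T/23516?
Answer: -55855/23516 ≈ -2.3752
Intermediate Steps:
T = -55855
T/23516 = -55855/23516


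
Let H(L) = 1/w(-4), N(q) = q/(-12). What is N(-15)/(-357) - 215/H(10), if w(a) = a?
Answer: 1228075/1428 ≈ 860.00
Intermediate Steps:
N(q) = -q/12 (N(q) = q*(-1/12) = -q/12)
H(L) = -¼ (H(L) = 1/(-4) = -¼)
N(-15)/(-357) - 215/H(10) = -1/12*(-15)/(-357) - 215/(-¼) = (5/4)*(-1/357) - 215*(-4) = -5/1428 + 860 = 1228075/1428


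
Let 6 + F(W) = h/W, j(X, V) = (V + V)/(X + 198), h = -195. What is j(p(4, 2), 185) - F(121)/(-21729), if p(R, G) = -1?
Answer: 324208631/172651391 ≈ 1.8778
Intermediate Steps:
j(X, V) = 2*V/(198 + X) (j(X, V) = (2*V)/(198 + X) = 2*V/(198 + X))
F(W) = -6 - 195/W
j(p(4, 2), 185) - F(121)/(-21729) = 2*185/(198 - 1) - (-6 - 195/121)/(-21729) = 2*185/197 - (-6 - 195*1/121)*(-1)/21729 = 2*185*(1/197) - (-6 - 195/121)*(-1)/21729 = 370/197 - (-921)*(-1)/(121*21729) = 370/197 - 1*307/876403 = 370/197 - 307/876403 = 324208631/172651391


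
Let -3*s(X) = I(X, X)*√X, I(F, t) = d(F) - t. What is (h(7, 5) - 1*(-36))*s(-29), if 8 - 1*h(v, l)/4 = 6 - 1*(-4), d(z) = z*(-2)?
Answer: -812*I*√29 ≈ -4372.8*I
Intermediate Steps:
d(z) = -2*z
I(F, t) = -t - 2*F (I(F, t) = -2*F - t = -t - 2*F)
h(v, l) = -8 (h(v, l) = 32 - 4*(6 - 1*(-4)) = 32 - 4*(6 + 4) = 32 - 4*10 = 32 - 40 = -8)
s(X) = X^(3/2) (s(X) = -(-X - 2*X)*√X/3 = -(-3*X)*√X/3 = -(-1)*X^(3/2) = X^(3/2))
(h(7, 5) - 1*(-36))*s(-29) = (-8 - 1*(-36))*(-29)^(3/2) = (-8 + 36)*(-29*I*√29) = 28*(-29*I*√29) = -812*I*√29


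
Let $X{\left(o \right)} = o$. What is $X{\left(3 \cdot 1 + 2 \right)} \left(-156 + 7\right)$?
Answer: $-745$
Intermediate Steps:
$X{\left(3 \cdot 1 + 2 \right)} \left(-156 + 7\right) = \left(3 \cdot 1 + 2\right) \left(-156 + 7\right) = \left(3 + 2\right) \left(-149\right) = 5 \left(-149\right) = -745$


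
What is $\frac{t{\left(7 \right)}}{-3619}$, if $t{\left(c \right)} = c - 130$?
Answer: $\frac{123}{3619} \approx 0.033987$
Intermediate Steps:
$t{\left(c \right)} = -130 + c$ ($t{\left(c \right)} = c - 130 = -130 + c$)
$\frac{t{\left(7 \right)}}{-3619} = \frac{-130 + 7}{-3619} = \left(-123\right) \left(- \frac{1}{3619}\right) = \frac{123}{3619}$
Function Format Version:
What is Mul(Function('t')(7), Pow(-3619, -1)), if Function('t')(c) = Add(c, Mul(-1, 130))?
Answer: Rational(123, 3619) ≈ 0.033987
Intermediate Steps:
Function('t')(c) = Add(-130, c) (Function('t')(c) = Add(c, -130) = Add(-130, c))
Mul(Function('t')(7), Pow(-3619, -1)) = Mul(Add(-130, 7), Pow(-3619, -1)) = Mul(-123, Rational(-1, 3619)) = Rational(123, 3619)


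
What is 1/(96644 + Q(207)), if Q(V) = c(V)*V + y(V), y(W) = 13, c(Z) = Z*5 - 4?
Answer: 1/310074 ≈ 3.2250e-6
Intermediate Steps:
c(Z) = -4 + 5*Z (c(Z) = 5*Z - 4 = -4 + 5*Z)
Q(V) = 13 + V*(-4 + 5*V) (Q(V) = (-4 + 5*V)*V + 13 = V*(-4 + 5*V) + 13 = 13 + V*(-4 + 5*V))
1/(96644 + Q(207)) = 1/(96644 + (13 + 207*(-4 + 5*207))) = 1/(96644 + (13 + 207*(-4 + 1035))) = 1/(96644 + (13 + 207*1031)) = 1/(96644 + (13 + 213417)) = 1/(96644 + 213430) = 1/310074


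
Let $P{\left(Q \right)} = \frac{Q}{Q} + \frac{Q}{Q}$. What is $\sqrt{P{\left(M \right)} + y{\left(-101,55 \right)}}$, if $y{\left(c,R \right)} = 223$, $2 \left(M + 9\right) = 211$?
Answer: $15$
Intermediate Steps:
$M = \frac{193}{2}$ ($M = -9 + \frac{1}{2} \cdot 211 = -9 + \frac{211}{2} = \frac{193}{2} \approx 96.5$)
$P{\left(Q \right)} = 2$ ($P{\left(Q \right)} = 1 + 1 = 2$)
$\sqrt{P{\left(M \right)} + y{\left(-101,55 \right)}} = \sqrt{2 + 223} = \sqrt{225} = 15$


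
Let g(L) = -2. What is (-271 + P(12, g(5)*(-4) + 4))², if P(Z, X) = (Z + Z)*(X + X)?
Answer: 93025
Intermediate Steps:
P(Z, X) = 4*X*Z (P(Z, X) = (2*Z)*(2*X) = 4*X*Z)
(-271 + P(12, g(5)*(-4) + 4))² = (-271 + 4*(-2*(-4) + 4)*12)² = (-271 + 4*(8 + 4)*12)² = (-271 + 4*12*12)² = (-271 + 576)² = 305² = 93025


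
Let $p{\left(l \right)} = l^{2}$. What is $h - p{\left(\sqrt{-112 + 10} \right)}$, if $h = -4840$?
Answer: $-4738$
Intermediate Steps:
$h - p{\left(\sqrt{-112 + 10} \right)} = -4840 - \left(\sqrt{-112 + 10}\right)^{2} = -4840 - \left(\sqrt{-102}\right)^{2} = -4840 - \left(i \sqrt{102}\right)^{2} = -4840 - -102 = -4840 + 102 = -4738$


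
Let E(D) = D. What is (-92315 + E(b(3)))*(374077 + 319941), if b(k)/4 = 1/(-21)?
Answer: -1345436481142/21 ≈ -6.4068e+10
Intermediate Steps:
b(k) = -4/21 (b(k) = 4/(-21) = 4*(-1/21) = -4/21)
(-92315 + E(b(3)))*(374077 + 319941) = (-92315 - 4/21)*(374077 + 319941) = -1938619/21*694018 = -1345436481142/21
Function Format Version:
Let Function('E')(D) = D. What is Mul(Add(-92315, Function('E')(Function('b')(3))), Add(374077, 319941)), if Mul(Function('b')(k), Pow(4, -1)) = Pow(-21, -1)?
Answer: Rational(-1345436481142, 21) ≈ -6.4068e+10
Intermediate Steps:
Function('b')(k) = Rational(-4, 21) (Function('b')(k) = Mul(4, Pow(-21, -1)) = Mul(4, Rational(-1, 21)) = Rational(-4, 21))
Mul(Add(-92315, Function('E')(Function('b')(3))), Add(374077, 319941)) = Mul(Add(-92315, Rational(-4, 21)), Add(374077, 319941)) = Mul(Rational(-1938619, 21), 694018) = Rational(-1345436481142, 21)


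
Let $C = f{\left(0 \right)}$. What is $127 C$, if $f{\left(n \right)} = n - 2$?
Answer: $-254$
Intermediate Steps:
$f{\left(n \right)} = -2 + n$ ($f{\left(n \right)} = n - 2 = -2 + n$)
$C = -2$ ($C = -2 + 0 = -2$)
$127 C = 127 \left(-2\right) = -254$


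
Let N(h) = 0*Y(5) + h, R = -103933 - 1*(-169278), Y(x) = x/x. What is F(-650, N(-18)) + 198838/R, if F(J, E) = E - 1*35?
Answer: -3264447/65345 ≈ -49.957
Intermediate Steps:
Y(x) = 1
R = 65345 (R = -103933 + 169278 = 65345)
N(h) = h (N(h) = 0*1 + h = 0 + h = h)
F(J, E) = -35 + E (F(J, E) = E - 35 = -35 + E)
F(-650, N(-18)) + 198838/R = (-35 - 18) + 198838/65345 = -53 + 198838*(1/65345) = -53 + 198838/65345 = -3264447/65345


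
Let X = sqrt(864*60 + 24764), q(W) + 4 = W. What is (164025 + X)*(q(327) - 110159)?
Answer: -18015849900 - 219672*sqrt(19151) ≈ -1.8046e+10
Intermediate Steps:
q(W) = -4 + W
X = 2*sqrt(19151) (X = sqrt(51840 + 24764) = sqrt(76604) = 2*sqrt(19151) ≈ 276.77)
(164025 + X)*(q(327) - 110159) = (164025 + 2*sqrt(19151))*((-4 + 327) - 110159) = (164025 + 2*sqrt(19151))*(323 - 110159) = (164025 + 2*sqrt(19151))*(-109836) = -18015849900 - 219672*sqrt(19151)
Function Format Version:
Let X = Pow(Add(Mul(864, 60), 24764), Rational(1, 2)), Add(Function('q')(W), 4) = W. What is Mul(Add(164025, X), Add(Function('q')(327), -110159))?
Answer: Add(-18015849900, Mul(-219672, Pow(19151, Rational(1, 2)))) ≈ -1.8046e+10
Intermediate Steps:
Function('q')(W) = Add(-4, W)
X = Mul(2, Pow(19151, Rational(1, 2))) (X = Pow(Add(51840, 24764), Rational(1, 2)) = Pow(76604, Rational(1, 2)) = Mul(2, Pow(19151, Rational(1, 2))) ≈ 276.77)
Mul(Add(164025, X), Add(Function('q')(327), -110159)) = Mul(Add(164025, Mul(2, Pow(19151, Rational(1, 2)))), Add(Add(-4, 327), -110159)) = Mul(Add(164025, Mul(2, Pow(19151, Rational(1, 2)))), Add(323, -110159)) = Mul(Add(164025, Mul(2, Pow(19151, Rational(1, 2)))), -109836) = Add(-18015849900, Mul(-219672, Pow(19151, Rational(1, 2))))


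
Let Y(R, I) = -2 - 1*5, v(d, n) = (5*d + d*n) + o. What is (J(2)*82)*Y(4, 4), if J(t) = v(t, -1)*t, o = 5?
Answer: -14924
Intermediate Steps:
v(d, n) = 5 + 5*d + d*n (v(d, n) = (5*d + d*n) + 5 = 5 + 5*d + d*n)
Y(R, I) = -7 (Y(R, I) = -2 - 5 = -7)
J(t) = t*(5 + 4*t) (J(t) = (5 + 5*t + t*(-1))*t = (5 + 5*t - t)*t = (5 + 4*t)*t = t*(5 + 4*t))
(J(2)*82)*Y(4, 4) = ((2*(5 + 4*2))*82)*(-7) = ((2*(5 + 8))*82)*(-7) = ((2*13)*82)*(-7) = (26*82)*(-7) = 2132*(-7) = -14924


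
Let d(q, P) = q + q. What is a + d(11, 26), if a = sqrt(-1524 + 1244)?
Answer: 22 + 2*I*sqrt(70) ≈ 22.0 + 16.733*I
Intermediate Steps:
d(q, P) = 2*q
a = 2*I*sqrt(70) (a = sqrt(-280) = 2*I*sqrt(70) ≈ 16.733*I)
a + d(11, 26) = 2*I*sqrt(70) + 2*11 = 2*I*sqrt(70) + 22 = 22 + 2*I*sqrt(70)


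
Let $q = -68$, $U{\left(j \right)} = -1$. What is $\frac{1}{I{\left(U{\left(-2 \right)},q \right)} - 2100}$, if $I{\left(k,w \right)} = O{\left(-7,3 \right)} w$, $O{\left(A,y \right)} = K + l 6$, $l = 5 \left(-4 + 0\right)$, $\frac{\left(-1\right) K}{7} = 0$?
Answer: $\frac{1}{6060} \approx 0.00016502$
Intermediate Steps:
$K = 0$ ($K = \left(-7\right) 0 = 0$)
$l = -20$ ($l = 5 \left(-4\right) = -20$)
$O{\left(A,y \right)} = -120$ ($O{\left(A,y \right)} = 0 - 120 = -120$)
$I{\left(k,w \right)} = - 120 w$
$\frac{1}{I{\left(U{\left(-2 \right)},q \right)} - 2100} = \frac{1}{\left(-120\right) \left(-68\right) - 2100} = \frac{1}{8160 - 2100} = \frac{1}{6060}$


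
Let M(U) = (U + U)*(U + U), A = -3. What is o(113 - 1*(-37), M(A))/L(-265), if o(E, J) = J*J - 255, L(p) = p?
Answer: -1041/265 ≈ -3.9283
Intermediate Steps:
M(U) = 4*U² (M(U) = (2*U)*(2*U) = 4*U²)
o(E, J) = -255 + J² (o(E, J) = J² - 255 = -255 + J²)
o(113 - 1*(-37), M(A))/L(-265) = (-255 + (4*(-3)²)²)/(-265) = (-255 + (4*9)²)*(-1/265) = (-255 + 36²)*(-1/265) = (-255 + 1296)*(-1/265) = 1041*(-1/265) = -1041/265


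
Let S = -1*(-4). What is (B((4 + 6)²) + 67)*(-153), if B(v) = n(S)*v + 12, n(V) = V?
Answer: -73287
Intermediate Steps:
S = 4
B(v) = 12 + 4*v (B(v) = 4*v + 12 = 12 + 4*v)
(B((4 + 6)²) + 67)*(-153) = ((12 + 4*(4 + 6)²) + 67)*(-153) = ((12 + 4*10²) + 67)*(-153) = ((12 + 4*100) + 67)*(-153) = ((12 + 400) + 67)*(-153) = (412 + 67)*(-153) = 479*(-153) = -73287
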